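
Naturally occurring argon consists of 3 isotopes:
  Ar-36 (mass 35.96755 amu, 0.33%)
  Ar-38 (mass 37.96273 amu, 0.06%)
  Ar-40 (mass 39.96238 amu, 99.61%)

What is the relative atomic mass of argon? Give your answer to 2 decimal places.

39.95 amu

The abundance-weighted mean is 0.0033 × 35.96755 + 0.0006 × 37.96273 + 0.9961 × 39.96238
= 0.118693 + 0.022778 + 39.806527 = 39.947998 amu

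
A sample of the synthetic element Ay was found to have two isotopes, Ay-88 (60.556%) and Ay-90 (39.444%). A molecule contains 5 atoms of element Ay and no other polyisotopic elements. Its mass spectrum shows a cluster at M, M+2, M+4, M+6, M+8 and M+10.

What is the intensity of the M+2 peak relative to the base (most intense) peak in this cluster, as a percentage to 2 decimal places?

Binomial terms of (0.60556 + 0.39444)^5: M 0.0814, M+2 0.2652, M+4 0.3455, M+6 0.2250, M+8 0.0733, M+10 0.0095 → M+4 is the base peak.
P(M+4) = C(5,2) × 0.60556^3 × 0.39444^2 = 10 × 0.22206062 × 0.15558291 = 0.345488 (base)
P(M+2) = C(5,1) × 0.60556^4 × 0.39444^1 = 5 × 0.13447103 × 0.39444 = 0.265204
Relative intensity = 0.265204 / 0.345488 × 100 = 76.76

76.76%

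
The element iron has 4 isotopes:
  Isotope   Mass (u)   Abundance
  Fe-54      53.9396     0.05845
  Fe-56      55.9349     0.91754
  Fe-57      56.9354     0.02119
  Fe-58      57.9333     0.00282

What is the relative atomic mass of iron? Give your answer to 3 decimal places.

55.845 u

Average mass = Σ (abundance × isotope mass) = 0.05845 × 53.9396 + 0.91754 × 55.9349 + 0.02119 × 56.9354 + 0.00282 × 57.9333
= 3.15277 + 51.32251 + 1.20646 + 0.16337 = 55.84511 u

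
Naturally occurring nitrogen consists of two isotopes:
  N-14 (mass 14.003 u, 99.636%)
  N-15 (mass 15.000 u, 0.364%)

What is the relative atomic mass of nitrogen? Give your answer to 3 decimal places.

14.007 u

The abundance-weighted mean is 0.99636 × 14.003 + 0.00364 × 15.000
= 13.9520 + 0.0546 = 14.0066 u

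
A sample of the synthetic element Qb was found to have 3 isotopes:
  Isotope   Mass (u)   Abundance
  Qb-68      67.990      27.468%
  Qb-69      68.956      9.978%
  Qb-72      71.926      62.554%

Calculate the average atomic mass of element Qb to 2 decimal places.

The abundance-weighted mean is 0.27468 × 67.990 + 0.09978 × 68.956 + 0.62554 × 71.926
= 18.6755 + 6.8804 + 44.9926 = 70.5485 u

70.55 u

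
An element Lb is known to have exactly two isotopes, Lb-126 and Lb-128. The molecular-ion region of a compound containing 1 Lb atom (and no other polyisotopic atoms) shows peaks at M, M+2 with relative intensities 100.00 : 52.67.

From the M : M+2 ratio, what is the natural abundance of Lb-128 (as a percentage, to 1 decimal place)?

34.5%

Let p = fractional abundance of Lb-126. I(M+2)/I(M) = [C(1,1)·p^0·(1−p)] / p^1 = 1·(1−p)/p = 52.67/100.00 = 0.5267
(1−p)/p = 0.5267/1 = 0.5267  ⇒  p = 1/(1 + 0.5267) = 0.6550
Lb-126: 65.5%, Lb-128: 34.5%.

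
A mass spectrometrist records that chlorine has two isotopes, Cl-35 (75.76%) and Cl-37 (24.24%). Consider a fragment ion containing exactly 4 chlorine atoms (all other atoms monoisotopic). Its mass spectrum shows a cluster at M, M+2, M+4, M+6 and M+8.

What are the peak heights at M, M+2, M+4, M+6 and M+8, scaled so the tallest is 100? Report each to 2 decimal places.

The 4 Cl atoms are independent, so intensities follow the terms of (0.7576 + 0.2424)^4.
P(M) = 0.7576^4 = 0.329428
P(M+2) = 4 × 0.7576^3 × 0.2424^1 = 0.421612
P(M+4) = 6 × 0.7576^2 × 0.2424^2 = 0.202347
P(M+6) = 4 × 0.7576^1 × 0.2424^3 = 0.043162
P(M+8) = 0.2424^4 = 0.003452
The M+2 peak is largest (0.421612); scaling to 100 gives 78.14 : 100.00 : 47.99 : 10.24 : 0.82.

78.14 : 100.00 : 47.99 : 10.24 : 0.82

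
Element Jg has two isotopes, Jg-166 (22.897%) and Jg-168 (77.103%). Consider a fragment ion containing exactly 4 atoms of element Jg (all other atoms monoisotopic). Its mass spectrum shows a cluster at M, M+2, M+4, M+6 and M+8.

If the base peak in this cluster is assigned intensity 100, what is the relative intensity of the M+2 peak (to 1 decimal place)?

8.8

Term probabilities: M 0.0027, M+2 0.0370, M+4 0.1870, M+6 0.4198, M+8 0.3534. Base peak = M+6.
P(M+6) = C(4,3) × 0.22897^1 × 0.77103^3 = 4 × 0.22897 × 0.45836751 = 0.419810 (base)
P(M+2) = C(4,1) × 0.22897^3 × 0.77103^1 = 4 × 0.01200427 × 0.77103 = 0.037023
Relative intensity = 0.037023 / 0.419810 × 100 = 8.8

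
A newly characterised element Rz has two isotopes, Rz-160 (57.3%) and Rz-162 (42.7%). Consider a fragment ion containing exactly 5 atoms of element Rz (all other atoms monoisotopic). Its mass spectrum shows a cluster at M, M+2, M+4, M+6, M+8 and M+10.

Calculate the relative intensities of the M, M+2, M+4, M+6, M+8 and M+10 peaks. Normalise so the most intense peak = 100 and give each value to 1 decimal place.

The 5 Rz atoms are independent, so intensities follow the terms of (0.573 + 0.427)^5.
P(M) = 0.573^5 = 0.061769
P(M+2) = 5 × 0.573^4 × 0.427^1 = 0.230153
P(M+4) = 10 × 0.573^3 × 0.427^2 = 0.343020
P(M+6) = 10 × 0.573^2 × 0.427^3 = 0.255619
P(M+8) = 5 × 0.573^1 × 0.427^4 = 0.095244
P(M+10) = 0.427^5 = 0.014195
The M+4 peak is largest (0.343020); scaling to 100 gives 18.0 : 67.1 : 100.0 : 74.5 : 27.8 : 4.1.

18.0 : 67.1 : 100.0 : 74.5 : 27.8 : 4.1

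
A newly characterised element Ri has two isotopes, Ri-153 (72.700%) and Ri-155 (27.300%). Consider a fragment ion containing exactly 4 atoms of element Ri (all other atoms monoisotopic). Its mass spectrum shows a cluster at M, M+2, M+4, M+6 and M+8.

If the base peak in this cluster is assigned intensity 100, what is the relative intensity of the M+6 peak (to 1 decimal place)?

Binomial terms of (0.72700 + 0.27300)^4: M 0.2793, M+2 0.4196, M+4 0.2363, M+6 0.0592, M+8 0.0056 → M+2 is the base peak.
P(M+2) = C(4,1) × 0.72700^3 × 0.27300^1 = 4 × 0.38424058 × 0.2730 = 0.419591 (base)
P(M+6) = C(4,3) × 0.72700^1 × 0.27300^3 = 4 × 0.7270 × 0.02034642 = 0.059167
Relative intensity = 0.059167 / 0.419591 × 100 = 14.1

14.1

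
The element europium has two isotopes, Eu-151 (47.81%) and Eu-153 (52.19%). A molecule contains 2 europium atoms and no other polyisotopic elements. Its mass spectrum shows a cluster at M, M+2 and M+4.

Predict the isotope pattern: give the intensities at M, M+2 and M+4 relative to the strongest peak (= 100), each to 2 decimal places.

The 2 Eu atoms are independent, so intensities follow the terms of (0.4781 + 0.5219)^2.
P(M) = 0.4781^2 = 0.228580
P(M+2) = 2 × 0.4781^1 × 0.5219^1 = 0.499041
P(M+4) = 0.5219^2 = 0.272380
The M+2 peak is largest (0.499041); scaling to 100 gives 45.80 : 100.00 : 54.58.

45.80 : 100.00 : 54.58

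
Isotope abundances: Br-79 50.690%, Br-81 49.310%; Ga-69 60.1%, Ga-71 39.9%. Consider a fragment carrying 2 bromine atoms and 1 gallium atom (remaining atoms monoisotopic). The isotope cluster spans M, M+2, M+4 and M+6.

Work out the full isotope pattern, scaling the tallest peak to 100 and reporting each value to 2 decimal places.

Bromine pattern (n=2): 0.25694761 : 0.49990478 : 0.24314761
Gallium pattern (n=1): 0.6010 : 0.3990
Convolve the two distributions (both contribute in 2-u steps):
  M: 0.25694761×0.6010 = 0.154426
  M+2: 0.25694761×0.3990 + 0.49990478×0.6010 = 0.402965
  M+4: 0.49990478×0.3990 + 0.24314761×0.6010 = 0.345594
  M+6: 0.24314761×0.3990 = 0.097016
Scale to base peak (0.402965) = 100: 38.32 : 100.00 : 85.76 : 24.08

38.32 : 100.00 : 85.76 : 24.08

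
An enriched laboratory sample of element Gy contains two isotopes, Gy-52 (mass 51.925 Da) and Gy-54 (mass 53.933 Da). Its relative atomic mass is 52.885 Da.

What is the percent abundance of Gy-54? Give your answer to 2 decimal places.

47.81%

Writing the weighted mean with unknown fraction x of Gy-52:
51.925·x + 53.933·(1 − x) = 52.885
(51.925 − 53.933)·x = 52.885 − 53.933
x = -1.048 / -2.008 = 0.52191 → 52.19% Gy-52, 47.81% Gy-54.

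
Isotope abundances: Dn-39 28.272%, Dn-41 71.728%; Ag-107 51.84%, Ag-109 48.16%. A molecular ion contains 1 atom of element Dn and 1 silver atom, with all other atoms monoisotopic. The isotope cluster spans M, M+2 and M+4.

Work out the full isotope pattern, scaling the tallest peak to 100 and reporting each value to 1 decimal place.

Element Dn pattern (n=1): 0.28272 : 0.71728
Silver pattern (n=1): 0.5184 : 0.4816
Convolve the two distributions (both contribute in 2-u steps):
  M: 0.28272×0.5184 = 0.146562
  M+2: 0.28272×0.4816 + 0.71728×0.5184 = 0.507996
  M+4: 0.71728×0.4816 = 0.345442
Scale to base peak (0.507996) = 100: 28.9 : 100.0 : 68.0

28.9 : 100.0 : 68.0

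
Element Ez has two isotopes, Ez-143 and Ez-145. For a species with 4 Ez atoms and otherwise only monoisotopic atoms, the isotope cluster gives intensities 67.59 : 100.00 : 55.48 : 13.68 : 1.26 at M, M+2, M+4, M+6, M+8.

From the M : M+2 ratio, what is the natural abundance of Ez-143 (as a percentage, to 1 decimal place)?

Let p = fractional abundance of Ez-143. I(M+2)/I(M) = [C(4,1)·p^3·(1−p)] / p^4 = 4·(1−p)/p = 100.00/67.59 = 1.4795
(1−p)/p = 1.4795/4 = 0.3699  ⇒  p = 1/(1 + 0.3699) = 0.7300
Ez-143: 73.0%, Ez-145: 27.0%.

73.0%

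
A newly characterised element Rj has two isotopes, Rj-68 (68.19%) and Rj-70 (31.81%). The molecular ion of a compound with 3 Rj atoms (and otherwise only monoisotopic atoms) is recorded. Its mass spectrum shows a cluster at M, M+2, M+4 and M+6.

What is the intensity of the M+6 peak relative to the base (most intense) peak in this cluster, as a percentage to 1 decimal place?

7.3%

Binomial terms of (0.6819 + 0.3181)^3: M 0.3171, M+2 0.4437, M+4 0.2070, M+6 0.0322 → M+2 is the base peak.
P(M+2) = C(3,1) × 0.6819^2 × 0.3181^1 = 3 × 0.46498761 × 0.3181 = 0.443738 (base)
P(M+6) = C(3,3) × 0.6819^0 × 0.3181^3 = 1 × 1.0000 × 0.03218778 = 0.032188
Relative intensity = 0.032188 / 0.443738 × 100 = 7.3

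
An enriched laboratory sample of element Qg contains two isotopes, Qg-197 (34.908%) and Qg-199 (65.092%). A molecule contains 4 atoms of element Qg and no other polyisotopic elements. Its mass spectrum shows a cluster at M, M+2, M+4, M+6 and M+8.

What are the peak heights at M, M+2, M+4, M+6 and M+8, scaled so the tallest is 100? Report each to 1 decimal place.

Each Qg atom is independently Qg-197 (p = 0.34908) or Qg-199 (q = 0.65092); the cluster is the binomial expansion (p + q)^4.
P(M) = 0.34908^4 = 0.014849
P(M+2) = 4 × 0.34908^3 × 0.65092^1 = 0.110755
P(M+4) = 6 × 0.34908^2 × 0.65092^2 = 0.309782
P(M+6) = 4 × 0.34908^1 × 0.65092^3 = 0.385095
P(M+8) = 0.65092^4 = 0.179519
The M+6 peak is largest (0.385095); scaling to 100 gives 3.9 : 28.8 : 80.4 : 100.0 : 46.6.

3.9 : 28.8 : 80.4 : 100.0 : 46.6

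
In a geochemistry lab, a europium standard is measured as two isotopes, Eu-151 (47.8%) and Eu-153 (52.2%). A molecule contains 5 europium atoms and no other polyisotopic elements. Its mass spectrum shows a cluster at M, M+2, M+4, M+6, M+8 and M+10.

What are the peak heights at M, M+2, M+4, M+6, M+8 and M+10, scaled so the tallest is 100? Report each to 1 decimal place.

7.7 : 41.9 : 91.6 : 100.0 : 54.6 : 11.9

Each Eu atom is independently Eu-151 (p = 0.478) or Eu-153 (q = 0.522); the cluster is the binomial expansion (p + q)^5.
P(M) = 0.478^5 = 0.024954
P(M+2) = 5 × 0.478^4 × 0.522^1 = 0.136255
P(M+4) = 10 × 0.478^3 × 0.522^2 = 0.297594
P(M+6) = 10 × 0.478^2 × 0.522^3 = 0.324988
P(M+8) = 5 × 0.478^1 × 0.522^4 = 0.177452
P(M+10) = 0.522^5 = 0.038757
The M+6 peak is largest (0.324988); scaling to 100 gives 7.7 : 41.9 : 91.6 : 100.0 : 54.6 : 11.9.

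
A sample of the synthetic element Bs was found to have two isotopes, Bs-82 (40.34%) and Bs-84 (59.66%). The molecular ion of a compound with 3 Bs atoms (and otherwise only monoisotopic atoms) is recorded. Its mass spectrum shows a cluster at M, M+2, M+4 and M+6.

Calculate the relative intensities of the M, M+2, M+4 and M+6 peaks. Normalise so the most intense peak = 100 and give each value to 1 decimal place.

Expanding (0.4034 + 0.5966)^3:
P(M) = 0.4034^3 = 0.065646
P(M+2) = 3 × 0.4034^2 × 0.5966^1 = 0.291257
P(M+4) = 3 × 0.4034^1 × 0.5966^2 = 0.430748
P(M+6) = 0.5966^3 = 0.212349
The M+4 peak is largest (0.430748); scaling to 100 gives 15.2 : 67.6 : 100.0 : 49.3.

15.2 : 67.6 : 100.0 : 49.3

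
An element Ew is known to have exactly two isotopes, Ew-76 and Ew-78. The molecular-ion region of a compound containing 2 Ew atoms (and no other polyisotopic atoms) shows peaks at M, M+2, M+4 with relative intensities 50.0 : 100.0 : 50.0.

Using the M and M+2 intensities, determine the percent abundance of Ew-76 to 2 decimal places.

Write p for the Ew-76 fraction. I(M+2)/I(M) = [C(2,1)·p^1·(1−p)] / p^2 = 2·(1−p)/p = 100.0/50.0 = 2.0000
(1−p)/p = 2.0000/2 = 1.0000  ⇒  p = 1/(1 + 1.0000) = 0.5000
Ew-76: 50.00%, Ew-78: 50.00%.

50.00%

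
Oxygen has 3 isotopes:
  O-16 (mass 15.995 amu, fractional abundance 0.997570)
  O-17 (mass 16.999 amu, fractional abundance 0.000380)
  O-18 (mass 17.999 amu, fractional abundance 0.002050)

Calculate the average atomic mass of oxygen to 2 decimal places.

The abundance-weighted mean is 0.997570 × 15.995 + 0.000380 × 16.999 + 0.002050 × 17.999
= 15.9561 + 0.0065 + 0.0369 = 15.9995 amu

16.00 amu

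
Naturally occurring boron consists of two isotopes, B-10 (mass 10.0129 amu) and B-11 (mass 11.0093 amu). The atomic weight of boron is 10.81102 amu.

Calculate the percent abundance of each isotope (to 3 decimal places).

B-10: 19.900%, B-11: 80.100%

With x = fraction of B-10 (so B-11 is 1 − x):
10.0129·x + 11.0093·(1 − x) = 10.81102
(10.0129 − 11.0093)·x = 10.81102 − 11.0093
x = -0.19828 / -0.9964 = 0.19900 → 19.900% B-10, 80.100% B-11.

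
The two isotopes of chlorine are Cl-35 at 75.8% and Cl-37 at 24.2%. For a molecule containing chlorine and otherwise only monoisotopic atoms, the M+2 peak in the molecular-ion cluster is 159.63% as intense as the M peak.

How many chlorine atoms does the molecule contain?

For n independent Cl atoms, I(M+2)/I(M) = n · (abundance Cl-37) / (abundance Cl-35) = n · 0.242/0.758.
n = 1.5963 × 0.758/0.242 = 5.00 ≈ 5

5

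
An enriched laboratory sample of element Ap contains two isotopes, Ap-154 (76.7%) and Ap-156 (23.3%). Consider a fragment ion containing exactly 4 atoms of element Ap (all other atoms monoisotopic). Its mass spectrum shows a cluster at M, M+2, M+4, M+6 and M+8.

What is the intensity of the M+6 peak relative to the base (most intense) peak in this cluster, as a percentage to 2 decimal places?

9.23%

Term probabilities: M 0.3461, M+2 0.4205, M+4 0.1916, M+6 0.0388, M+8 0.0029. Base peak = M+2.
P(M+2) = C(4,1) × 0.767^3 × 0.233^1 = 4 × 0.45121766 × 0.2330 = 0.420535 (base)
P(M+6) = C(4,3) × 0.767^1 × 0.233^3 = 4 × 0.7670 × 0.01264934 = 0.038808
Relative intensity = 0.038808 / 0.420535 × 100 = 9.23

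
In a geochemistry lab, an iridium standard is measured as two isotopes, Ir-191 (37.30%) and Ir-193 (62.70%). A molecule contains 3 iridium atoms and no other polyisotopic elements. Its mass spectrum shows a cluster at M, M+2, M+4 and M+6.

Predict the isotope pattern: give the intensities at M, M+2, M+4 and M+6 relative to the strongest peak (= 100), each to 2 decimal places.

11.80 : 59.49 : 100.00 : 56.03

The 3 Ir atoms are independent, so intensities follow the terms of (0.3730 + 0.6270)^3.
P(M) = 0.3730^3 = 0.051895
P(M+2) = 3 × 0.3730^2 × 0.6270^1 = 0.261702
P(M+4) = 3 × 0.3730^1 × 0.6270^2 = 0.439911
P(M+6) = 0.6270^3 = 0.246492
The M+4 peak is largest (0.439911); scaling to 100 gives 11.80 : 59.49 : 100.00 : 56.03.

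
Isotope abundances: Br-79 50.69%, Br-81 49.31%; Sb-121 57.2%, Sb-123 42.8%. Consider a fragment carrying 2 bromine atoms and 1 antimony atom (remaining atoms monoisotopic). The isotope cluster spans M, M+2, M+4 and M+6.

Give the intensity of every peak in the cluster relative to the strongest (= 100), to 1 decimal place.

37.1 : 100.0 : 89.2 : 26.3

Bromine pattern (n=2): 0.25694761 : 0.49990478 : 0.24314761
Antimony pattern (n=1): 0.5720 : 0.4280
Convolve the two distributions (both contribute in 2-u steps):
  M: 0.25694761×0.5720 = 0.146974
  M+2: 0.25694761×0.4280 + 0.49990478×0.5720 = 0.395919
  M+4: 0.49990478×0.4280 + 0.24314761×0.5720 = 0.353040
  M+6: 0.24314761×0.4280 = 0.104067
Scale to base peak (0.395919) = 100: 37.1 : 100.0 : 89.2 : 26.3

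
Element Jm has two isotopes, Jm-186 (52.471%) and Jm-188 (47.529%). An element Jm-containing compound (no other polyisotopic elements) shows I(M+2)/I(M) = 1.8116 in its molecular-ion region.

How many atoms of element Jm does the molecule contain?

2

The M+2/M ratio from n Jm atoms is n · q/p = n · 0.47529/0.52471.
n = 1.8116 × 0.52471/0.47529 = 2.00 ≈ 2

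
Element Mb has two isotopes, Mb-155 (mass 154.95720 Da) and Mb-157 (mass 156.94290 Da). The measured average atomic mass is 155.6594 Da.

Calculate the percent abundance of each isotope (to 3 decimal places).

With x = fraction of Mb-155 (so Mb-157 is 1 − x):
154.95720·x + 156.94290·(1 − x) = 155.6594
(154.95720 − 156.94290)·x = 155.6594 − 156.94290
x = -1.28350 / -1.98570 = 0.64637 → 64.637% Mb-155, 35.363% Mb-157.

Mb-155: 64.637%, Mb-157: 35.363%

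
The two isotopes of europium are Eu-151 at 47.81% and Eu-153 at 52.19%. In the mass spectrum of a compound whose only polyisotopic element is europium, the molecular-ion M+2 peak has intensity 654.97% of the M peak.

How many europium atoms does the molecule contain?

With n Eu atoms, P(M+2)/P(M) = C(n,1)·p^(n−1)q / p^n = n·q/p = n · 0.5219/0.4781.
n = 6.5497 × 0.4781/0.5219 = 6.00 ≈ 6

6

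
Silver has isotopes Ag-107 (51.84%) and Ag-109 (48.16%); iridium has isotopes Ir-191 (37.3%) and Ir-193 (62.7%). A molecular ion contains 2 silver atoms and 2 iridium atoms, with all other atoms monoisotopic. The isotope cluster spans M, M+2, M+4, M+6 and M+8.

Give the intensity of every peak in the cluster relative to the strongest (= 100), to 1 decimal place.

Silver pattern (n=2): 0.26873856 : 0.49932288 : 0.23193856
Iridium pattern (n=2): 0.139129 : 0.467742 : 0.393129
Convolve the two distributions (both contribute in 2-u steps):
  M: 0.26873856×0.139129 = 0.037389
  M+2: 0.26873856×0.467742 + 0.49932288×0.139129 = 0.195171
  M+4: 0.26873856×0.393129 + 0.49932288×0.467742 + 0.23193856×0.139129 = 0.371473
  M+6: 0.49932288×0.393129 + 0.23193856×0.467742 = 0.304786
  M+8: 0.23193856×0.393129 = 0.091182
Scale to base peak (0.371473) = 100: 10.1 : 52.5 : 100.0 : 82.0 : 24.5

10.1 : 52.5 : 100.0 : 82.0 : 24.5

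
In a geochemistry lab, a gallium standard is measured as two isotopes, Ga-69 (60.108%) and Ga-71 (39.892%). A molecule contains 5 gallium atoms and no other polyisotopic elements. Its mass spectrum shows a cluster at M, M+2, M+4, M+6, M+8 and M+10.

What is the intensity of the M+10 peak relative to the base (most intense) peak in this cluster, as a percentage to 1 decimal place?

Term probabilities: M 0.0785, M+2 0.2604, M+4 0.3456, M+6 0.2294, M+8 0.0761, M+10 0.0101. Base peak = M+4.
P(M+4) = C(5,2) × 0.60108^3 × 0.39892^2 = 10 × 0.2171685 × 0.15913717 = 0.345596 (base)
P(M+10) = C(5,5) × 0.60108^0 × 0.39892^5 = 1 × 1.0000 × 0.0101025 = 0.010103
Relative intensity = 0.010103 / 0.345596 × 100 = 2.9

2.9%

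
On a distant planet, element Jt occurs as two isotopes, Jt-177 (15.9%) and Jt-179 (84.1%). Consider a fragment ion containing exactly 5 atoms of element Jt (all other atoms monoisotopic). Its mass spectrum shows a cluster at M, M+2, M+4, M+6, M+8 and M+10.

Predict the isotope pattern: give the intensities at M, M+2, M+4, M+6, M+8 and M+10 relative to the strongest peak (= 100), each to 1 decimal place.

Each Jt atom is independently Jt-177 (p = 0.159) or Jt-179 (q = 0.841); the cluster is the binomial expansion (p + q)^5.
P(M) = 0.159^5 = 0.000102
P(M+2) = 5 × 0.159^4 × 0.841^1 = 0.002688
P(M+4) = 10 × 0.159^3 × 0.841^2 = 0.028430
P(M+6) = 10 × 0.159^2 × 0.841^3 = 0.150377
P(M+8) = 5 × 0.159^1 × 0.841^4 = 0.397696
P(M+10) = 0.841^5 = 0.420707
The M+10 peak is largest (0.420707); scaling to 100 gives 0.0 : 0.6 : 6.8 : 35.7 : 94.5 : 100.0.

0.0 : 0.6 : 6.8 : 35.7 : 94.5 : 100.0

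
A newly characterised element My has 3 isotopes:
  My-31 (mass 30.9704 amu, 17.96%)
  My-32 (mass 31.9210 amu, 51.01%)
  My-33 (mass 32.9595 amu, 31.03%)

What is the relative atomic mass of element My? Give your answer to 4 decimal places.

Weight each isotope mass by its fractional abundance: 0.1796 × 30.9704 + 0.5101 × 31.9210 + 0.3103 × 32.9595
= 5.56228 + 16.28290 + 10.22733 = 32.07251 amu

32.0725 amu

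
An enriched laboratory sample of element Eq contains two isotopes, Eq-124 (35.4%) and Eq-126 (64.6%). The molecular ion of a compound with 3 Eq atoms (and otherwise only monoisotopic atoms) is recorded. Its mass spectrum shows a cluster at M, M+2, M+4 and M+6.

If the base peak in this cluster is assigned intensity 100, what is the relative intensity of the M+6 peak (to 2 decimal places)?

60.83

(0.354 + 0.646)^3 gives M 0.0444, M+2 0.2429, M+4 0.4432, M+6 0.2696; the largest is M+4.
P(M+4) = C(3,2) × 0.354^1 × 0.646^2 = 3 × 0.3540 × 0.417316 = 0.443190 (base)
P(M+6) = C(3,3) × 0.354^0 × 0.646^3 = 1 × 1.0000 × 0.26958614 = 0.269586
Relative intensity = 0.269586 / 0.443190 × 100 = 60.83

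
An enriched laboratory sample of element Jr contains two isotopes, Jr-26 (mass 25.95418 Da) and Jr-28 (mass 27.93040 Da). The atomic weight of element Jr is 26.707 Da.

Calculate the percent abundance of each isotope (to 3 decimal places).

Writing the weighted mean with unknown fraction x of Jr-26:
25.95418·x + 27.93040·(1 − x) = 26.707
(25.95418 − 27.93040)·x = 26.707 − 27.93040
x = -1.22340 / -1.97622 = 0.61906 → 61.906% Jr-26, 38.094% Jr-28.

Jr-26: 61.906%, Jr-28: 38.094%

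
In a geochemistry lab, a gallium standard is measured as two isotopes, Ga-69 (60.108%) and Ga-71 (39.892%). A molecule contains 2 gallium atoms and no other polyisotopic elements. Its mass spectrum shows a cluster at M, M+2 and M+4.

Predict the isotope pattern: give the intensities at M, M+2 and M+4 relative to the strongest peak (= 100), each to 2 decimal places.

75.34 : 100.00 : 33.18

Expanding (0.60108 + 0.39892)^2:
P(M) = 0.60108^2 = 0.361297
P(M+2) = 2 × 0.60108^1 × 0.39892^1 = 0.479566
P(M+4) = 0.39892^2 = 0.159137
The M+2 peak is largest (0.479566); scaling to 100 gives 75.34 : 100.00 : 33.18.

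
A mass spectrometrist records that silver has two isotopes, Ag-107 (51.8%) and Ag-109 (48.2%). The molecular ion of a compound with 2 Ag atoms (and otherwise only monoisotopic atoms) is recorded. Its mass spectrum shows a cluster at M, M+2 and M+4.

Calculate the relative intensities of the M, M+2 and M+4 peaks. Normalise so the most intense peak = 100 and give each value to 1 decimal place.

53.7 : 100.0 : 46.5

The 2 Ag atoms are independent, so intensities follow the terms of (0.518 + 0.482)^2.
P(M) = 0.518^2 = 0.268324
P(M+2) = 2 × 0.518^1 × 0.482^1 = 0.499352
P(M+4) = 0.482^2 = 0.232324
The M+2 peak is largest (0.499352); scaling to 100 gives 53.7 : 100.0 : 46.5.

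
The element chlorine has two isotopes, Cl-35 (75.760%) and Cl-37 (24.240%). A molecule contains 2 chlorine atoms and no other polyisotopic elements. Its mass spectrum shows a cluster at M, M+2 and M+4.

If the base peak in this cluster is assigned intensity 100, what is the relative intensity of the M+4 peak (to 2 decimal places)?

10.24

Binomial terms of (0.75760 + 0.24240)^2: M 0.5740, M+2 0.3673, M+4 0.0588 → M is the base peak.
P(M) = C(2,0) × 0.75760^2 × 0.24240^0 = 1 × 0.57395776 × 1.0000 = 0.573958 (base)
P(M+4) = C(2,2) × 0.75760^0 × 0.24240^2 = 1 × 1.0000 × 0.05875776 = 0.058758
Relative intensity = 0.058758 / 0.573958 × 100 = 10.24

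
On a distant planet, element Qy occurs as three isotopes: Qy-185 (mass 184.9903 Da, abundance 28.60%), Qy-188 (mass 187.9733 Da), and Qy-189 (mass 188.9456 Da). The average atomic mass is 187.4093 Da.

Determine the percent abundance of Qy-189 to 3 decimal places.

The remaining 71.40% is split between Qy-188 (fraction x) and Qy-189 (fraction 0.7140 − x).
Substituting: 187.9733x + 188.9456(0.7140 − x) = 134.5020742
(187.9733 − 188.9456)x = -0.4050842  ⇒  x = 0.41662, y = 0.29738
Qy-188: 41.662%, Qy-189: 29.738%.

29.738%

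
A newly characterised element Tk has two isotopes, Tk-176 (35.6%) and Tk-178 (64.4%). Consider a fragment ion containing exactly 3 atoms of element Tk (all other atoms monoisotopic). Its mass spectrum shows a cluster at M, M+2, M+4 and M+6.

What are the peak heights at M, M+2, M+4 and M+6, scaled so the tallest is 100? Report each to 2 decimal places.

10.19 : 55.28 : 100.00 : 60.30

Expanding (0.356 + 0.644)^3:
P(M) = 0.356^3 = 0.045118
P(M+2) = 3 × 0.356^2 × 0.644^1 = 0.244854
P(M+4) = 3 × 0.356^1 × 0.644^2 = 0.442938
P(M+6) = 0.644^3 = 0.267090
The M+4 peak is largest (0.442938); scaling to 100 gives 10.19 : 55.28 : 100.00 : 60.30.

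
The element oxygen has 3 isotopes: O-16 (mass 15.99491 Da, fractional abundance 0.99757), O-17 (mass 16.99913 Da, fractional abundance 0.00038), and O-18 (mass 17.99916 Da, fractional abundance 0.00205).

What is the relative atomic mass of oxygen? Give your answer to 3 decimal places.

Weight each isotope mass by its fractional abundance: 0.99757 × 15.99491 + 0.00038 × 16.99913 + 0.00205 × 17.99916
= 15.956042 + 0.006460 + 0.036898 = 15.999400 Da

15.999 Da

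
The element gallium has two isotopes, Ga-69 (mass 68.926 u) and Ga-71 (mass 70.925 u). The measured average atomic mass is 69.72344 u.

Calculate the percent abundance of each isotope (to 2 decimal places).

Ga-69: 60.11%, Ga-71: 39.89%

Writing the weighted mean with unknown fraction x of Ga-69:
68.926·x + 70.925·(1 − x) = 69.72344
(68.926 − 70.925)·x = 69.72344 − 70.925
x = -1.20156 / -1.999 = 0.60108 → 60.11% Ga-69, 39.89% Ga-71.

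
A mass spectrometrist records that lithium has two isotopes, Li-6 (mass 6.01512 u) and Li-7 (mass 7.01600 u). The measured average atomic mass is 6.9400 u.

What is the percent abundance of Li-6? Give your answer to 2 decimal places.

7.59%

Let x be the fractional abundance of Li-6; then Li-7 has abundance 1 − x.
6.01512·x + 7.01600·(1 − x) = 6.9400
(6.01512 − 7.01600)·x = 6.9400 − 7.01600
x = -0.07600 / -1.00088 = 0.07593 → 7.59% Li-6, 92.41% Li-7.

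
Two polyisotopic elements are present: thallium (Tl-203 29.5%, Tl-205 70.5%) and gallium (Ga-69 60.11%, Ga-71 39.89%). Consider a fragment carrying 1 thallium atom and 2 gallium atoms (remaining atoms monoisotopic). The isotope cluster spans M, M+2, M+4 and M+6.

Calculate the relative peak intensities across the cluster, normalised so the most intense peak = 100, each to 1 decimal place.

Thallium pattern (n=1): 0.2950 : 0.7050
Gallium pattern (n=2): 0.36132121 : 0.47955758 : 0.15912121
Convolve the two distributions (both contribute in 2-u steps):
  M: 0.2950×0.36132121 = 0.106590
  M+2: 0.2950×0.47955758 + 0.7050×0.36132121 = 0.396201
  M+4: 0.2950×0.15912121 + 0.7050×0.47955758 = 0.385029
  M+6: 0.7050×0.15912121 = 0.112180
Scale to base peak (0.396201) = 100: 26.9 : 100.0 : 97.2 : 28.3

26.9 : 100.0 : 97.2 : 28.3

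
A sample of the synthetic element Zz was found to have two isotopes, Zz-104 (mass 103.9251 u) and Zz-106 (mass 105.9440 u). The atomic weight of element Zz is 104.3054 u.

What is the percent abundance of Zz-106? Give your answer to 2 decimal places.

18.84%

Let x be the fractional abundance of Zz-104; then Zz-106 has abundance 1 − x.
103.9251·x + 105.9440·(1 − x) = 104.3054
(103.9251 − 105.9440)·x = 104.3054 − 105.9440
x = -1.6386 / -2.0189 = 0.81163 → 81.16% Zz-104, 18.84% Zz-106.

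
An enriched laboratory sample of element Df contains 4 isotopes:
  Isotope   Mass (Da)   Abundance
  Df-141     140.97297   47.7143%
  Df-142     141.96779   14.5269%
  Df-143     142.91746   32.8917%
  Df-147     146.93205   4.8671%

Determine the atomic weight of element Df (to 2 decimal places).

142.05 Da

Weight each isotope mass by its fractional abundance: 0.477143 × 140.97297 + 0.145269 × 141.96779 + 0.328917 × 142.91746 + 0.048671 × 146.93205
= 67.264266 + 20.623519 + 47.007982 + 7.151330 = 142.047097 Da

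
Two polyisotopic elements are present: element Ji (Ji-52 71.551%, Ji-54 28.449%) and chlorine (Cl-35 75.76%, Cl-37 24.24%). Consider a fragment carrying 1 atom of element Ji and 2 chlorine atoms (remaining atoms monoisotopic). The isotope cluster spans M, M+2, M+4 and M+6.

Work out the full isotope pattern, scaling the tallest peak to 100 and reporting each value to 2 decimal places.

Element Ji pattern (n=1): 0.71551 : 0.28449
Chlorine pattern (n=2): 0.57395776 : 0.36728448 : 0.05875776
Convolve the two distributions (both contribute in 2-u steps):
  M: 0.71551×0.57395776 = 0.410673
  M+2: 0.71551×0.36728448 + 0.28449×0.57395776 = 0.426081
  M+4: 0.71551×0.05875776 + 0.28449×0.36728448 = 0.146531
  M+6: 0.28449×0.05875776 = 0.016716
Scale to base peak (0.426081) = 100: 96.38 : 100.00 : 34.39 : 3.92

96.38 : 100.00 : 34.39 : 3.92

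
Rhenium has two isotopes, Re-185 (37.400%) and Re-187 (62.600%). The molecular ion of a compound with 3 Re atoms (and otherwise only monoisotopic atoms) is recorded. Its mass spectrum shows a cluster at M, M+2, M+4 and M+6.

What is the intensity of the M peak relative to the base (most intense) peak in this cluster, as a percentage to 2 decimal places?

11.90%

(0.37400 + 0.62600)^3 gives M 0.0523, M+2 0.2627, M+4 0.4397, M+6 0.2453; the largest is M+4.
P(M+4) = C(3,2) × 0.37400^1 × 0.62600^2 = 3 × 0.3740 × 0.391876 = 0.439685 (base)
P(M) = C(3,0) × 0.37400^3 × 0.62600^0 = 1 × 0.05231362 × 1.0000 = 0.052314
Relative intensity = 0.052314 / 0.439685 × 100 = 11.90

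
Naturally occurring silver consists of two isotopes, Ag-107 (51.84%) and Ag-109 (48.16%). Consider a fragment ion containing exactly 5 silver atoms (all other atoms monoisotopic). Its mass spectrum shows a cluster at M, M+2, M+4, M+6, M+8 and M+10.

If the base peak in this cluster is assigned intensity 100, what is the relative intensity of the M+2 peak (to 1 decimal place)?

(0.5184 + 0.4816)^5 gives M 0.0374, M+2 0.1739, M+4 0.3231, M+6 0.3002, M+8 0.1394, M+10 0.0259; the largest is M+4.
P(M+4) = C(5,2) × 0.5184^3 × 0.4816^2 = 10 × 0.13931407 × 0.23193856 = 0.323123 (base)
P(M+2) = C(5,1) × 0.5184^4 × 0.4816^1 = 5 × 0.07222041 × 0.4816 = 0.173907
Relative intensity = 0.173907 / 0.323123 × 100 = 53.8

53.8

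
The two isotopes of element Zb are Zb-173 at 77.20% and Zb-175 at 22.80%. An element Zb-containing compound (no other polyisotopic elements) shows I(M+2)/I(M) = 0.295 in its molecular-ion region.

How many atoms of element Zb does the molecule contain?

1

With n Zb atoms, P(M+2)/P(M) = C(n,1)·p^(n−1)q / p^n = n·q/p = n · 0.2280/0.7720.
n = 0.295 × 0.7720/0.2280 = 1.00 ≈ 1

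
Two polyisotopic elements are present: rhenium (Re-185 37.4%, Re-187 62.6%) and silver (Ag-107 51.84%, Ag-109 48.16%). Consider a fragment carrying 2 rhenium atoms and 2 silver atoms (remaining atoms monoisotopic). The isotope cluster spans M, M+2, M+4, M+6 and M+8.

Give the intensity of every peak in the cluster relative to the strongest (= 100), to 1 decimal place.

10.1 : 52.7 : 100.0 : 81.9 : 24.5

Rhenium pattern (n=2): 0.139876 : 0.468248 : 0.391876
Silver pattern (n=2): 0.26873856 : 0.49932288 : 0.23193856
Convolve the two distributions (both contribute in 2-u steps):
  M: 0.139876×0.26873856 = 0.037590
  M+2: 0.139876×0.49932288 + 0.468248×0.26873856 = 0.195680
  M+4: 0.139876×0.23193856 + 0.468248×0.49932288 + 0.391876×0.26873856 = 0.371562
  M+6: 0.468248×0.23193856 + 0.391876×0.49932288 = 0.304277
  M+8: 0.391876×0.23193856 = 0.090891
Scale to base peak (0.371562) = 100: 10.1 : 52.7 : 100.0 : 81.9 : 24.5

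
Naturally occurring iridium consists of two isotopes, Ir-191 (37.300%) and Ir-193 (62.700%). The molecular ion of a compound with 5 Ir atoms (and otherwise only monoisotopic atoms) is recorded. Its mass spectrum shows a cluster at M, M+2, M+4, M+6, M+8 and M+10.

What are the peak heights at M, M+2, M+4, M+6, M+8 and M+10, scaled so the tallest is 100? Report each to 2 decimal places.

2.11 : 17.70 : 59.49 : 100.00 : 84.05 : 28.26

Each Ir atom is independently Ir-191 (p = 0.37300) or Ir-193 (q = 0.62700); the cluster is the binomial expansion (p + q)^5.
P(M) = 0.37300^5 = 0.007220
P(M+2) = 5 × 0.37300^4 × 0.62700^1 = 0.060684
P(M+4) = 10 × 0.37300^3 × 0.62700^2 = 0.204015
P(M+6) = 10 × 0.37300^2 × 0.62700^3 = 0.342942
P(M+8) = 5 × 0.37300^1 × 0.62700^4 = 0.288237
P(M+10) = 0.62700^5 = 0.096903
The M+6 peak is largest (0.342942); scaling to 100 gives 2.11 : 17.70 : 59.49 : 100.00 : 84.05 : 28.26.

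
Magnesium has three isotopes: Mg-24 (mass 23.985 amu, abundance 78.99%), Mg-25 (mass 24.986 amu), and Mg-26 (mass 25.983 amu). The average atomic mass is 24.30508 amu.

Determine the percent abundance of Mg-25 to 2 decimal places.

Let x and y be the fractions of Mg-25 and Mg-26. Then x + y = 1 − 0.7899 = 0.2101 and 24.986x + 25.983y = 24.30508 − 0.7899×23.985 = 5.3593285.
Substituting: 24.986x + 25.983(0.2101 − x) = 5.3593285
(24.986 − 25.983)x = -0.0996998  ⇒  x = 0.10000, y = 0.11010
Mg-25: 10.00%, Mg-26: 11.01%.

10.00%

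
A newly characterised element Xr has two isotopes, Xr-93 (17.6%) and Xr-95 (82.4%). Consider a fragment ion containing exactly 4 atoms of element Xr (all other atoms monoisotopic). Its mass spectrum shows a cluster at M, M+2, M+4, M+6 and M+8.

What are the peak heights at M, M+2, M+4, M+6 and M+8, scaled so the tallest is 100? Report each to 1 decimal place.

0.2 : 3.9 : 27.4 : 85.4 : 100.0

Each Xr atom is independently Xr-93 (p = 0.176) or Xr-95 (q = 0.824); the cluster is the binomial expansion (p + q)^4.
P(M) = 0.176^4 = 0.000960
P(M+2) = 4 × 0.176^3 × 0.824^1 = 0.017969
P(M+4) = 6 × 0.176^2 × 0.824^2 = 0.126192
P(M+6) = 4 × 0.176^1 × 0.824^3 = 0.393871
P(M+8) = 0.824^4 = 0.461008
The M+8 peak is largest (0.461008); scaling to 100 gives 0.2 : 3.9 : 27.4 : 85.4 : 100.0.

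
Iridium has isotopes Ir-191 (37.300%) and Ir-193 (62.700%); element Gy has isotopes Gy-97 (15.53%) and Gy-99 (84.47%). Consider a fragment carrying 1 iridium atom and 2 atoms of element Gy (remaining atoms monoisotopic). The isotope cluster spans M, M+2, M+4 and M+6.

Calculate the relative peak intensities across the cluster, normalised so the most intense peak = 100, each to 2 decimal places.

Iridium pattern (n=1): 0.3730 : 0.6270
Element Gy pattern (n=2): 0.02411809 : 0.26236382 : 0.71351809
Convolve the two distributions (both contribute in 2-u steps):
  M: 0.3730×0.02411809 = 0.008996
  M+2: 0.3730×0.26236382 + 0.6270×0.02411809 = 0.112984
  M+4: 0.3730×0.71351809 + 0.6270×0.26236382 = 0.430644
  M+6: 0.6270×0.71351809 = 0.447376
Scale to base peak (0.447376) = 100: 2.01 : 25.25 : 96.26 : 100.00

2.01 : 25.25 : 96.26 : 100.00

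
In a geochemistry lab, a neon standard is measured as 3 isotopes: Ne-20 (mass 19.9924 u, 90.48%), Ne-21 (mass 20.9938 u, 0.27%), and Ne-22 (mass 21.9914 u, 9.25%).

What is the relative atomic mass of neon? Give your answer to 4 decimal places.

Ar = Σ fᵢ·mᵢ = 0.9048 × 19.9924 + 0.0027 × 20.9938 + 0.0925 × 21.9914
= 18.08912 + 0.05668 + 2.03420 = 20.18000 u

20.1800 u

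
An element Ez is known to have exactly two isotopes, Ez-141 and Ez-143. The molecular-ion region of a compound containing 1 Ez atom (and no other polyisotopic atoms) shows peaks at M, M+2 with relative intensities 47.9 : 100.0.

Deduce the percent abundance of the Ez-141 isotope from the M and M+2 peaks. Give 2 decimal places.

32.39%

Let p = fractional abundance of Ez-141. I(M+2)/I(M) = [C(1,1)·p^0·(1−p)] / p^1 = 1·(1−p)/p = 100.0/47.9 = 2.0877
(1−p)/p = 2.0877/1 = 2.0877  ⇒  p = 1/(1 + 2.0877) = 0.3239
Ez-141: 32.39%, Ez-143: 67.61%.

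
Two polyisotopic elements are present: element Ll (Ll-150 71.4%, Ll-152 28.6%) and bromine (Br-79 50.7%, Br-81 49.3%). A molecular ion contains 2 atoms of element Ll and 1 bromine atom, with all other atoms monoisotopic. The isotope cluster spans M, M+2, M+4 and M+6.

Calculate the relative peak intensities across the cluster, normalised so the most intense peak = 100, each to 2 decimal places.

56.39 : 100.00 : 52.97 : 8.80

Element Ll pattern (n=2): 0.509796 : 0.408408 : 0.081796
Bromine pattern (n=1): 0.5070 : 0.4930
Convolve the two distributions (both contribute in 2-u steps):
  M: 0.509796×0.5070 = 0.258467
  M+2: 0.509796×0.4930 + 0.408408×0.5070 = 0.458392
  M+4: 0.408408×0.4930 + 0.081796×0.5070 = 0.242816
  M+6: 0.081796×0.4930 = 0.040325
Scale to base peak (0.458392) = 100: 56.39 : 100.00 : 52.97 : 8.80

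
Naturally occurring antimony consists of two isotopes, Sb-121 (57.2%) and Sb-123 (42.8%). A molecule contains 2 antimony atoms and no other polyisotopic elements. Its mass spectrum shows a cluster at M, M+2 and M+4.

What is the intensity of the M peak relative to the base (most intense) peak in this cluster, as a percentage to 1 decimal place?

Binomial terms of (0.572 + 0.428)^2: M 0.3272, M+2 0.4896, M+4 0.1832 → M+2 is the base peak.
P(M+2) = C(2,1) × 0.572^1 × 0.428^1 = 2 × 0.5720 × 0.4280 = 0.489632 (base)
P(M) = C(2,0) × 0.572^2 × 0.428^0 = 1 × 0.327184 × 1.0000 = 0.327184
Relative intensity = 0.327184 / 0.489632 × 100 = 66.8

66.8%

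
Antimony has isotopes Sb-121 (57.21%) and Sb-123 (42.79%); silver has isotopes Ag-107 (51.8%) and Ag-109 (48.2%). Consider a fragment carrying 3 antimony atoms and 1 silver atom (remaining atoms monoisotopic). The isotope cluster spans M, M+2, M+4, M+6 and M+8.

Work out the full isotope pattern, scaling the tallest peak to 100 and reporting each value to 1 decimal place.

Antimony pattern (n=3): 0.18724742 : 0.42015297 : 0.3142518 : 0.07834781
Silver pattern (n=1): 0.5180 : 0.4820
Convolve the two distributions (both contribute in 2-u steps):
  M: 0.18724742×0.5180 = 0.096994
  M+2: 0.18724742×0.4820 + 0.42015297×0.5180 = 0.307892
  M+4: 0.42015297×0.4820 + 0.3142518×0.5180 = 0.365296
  M+6: 0.3142518×0.4820 + 0.07834781×0.5180 = 0.192054
  M+8: 0.07834781×0.4820 = 0.037764
Scale to base peak (0.365296) = 100: 26.6 : 84.3 : 100.0 : 52.6 : 10.3

26.6 : 84.3 : 100.0 : 52.6 : 10.3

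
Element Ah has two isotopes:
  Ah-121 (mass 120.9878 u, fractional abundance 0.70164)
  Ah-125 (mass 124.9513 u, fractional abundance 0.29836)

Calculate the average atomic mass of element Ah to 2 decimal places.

122.17 u

Average mass = Σ (abundance × isotope mass) = 0.70164 × 120.9878 + 0.29836 × 124.9513
= 84.88988 + 37.28047 = 122.17035 u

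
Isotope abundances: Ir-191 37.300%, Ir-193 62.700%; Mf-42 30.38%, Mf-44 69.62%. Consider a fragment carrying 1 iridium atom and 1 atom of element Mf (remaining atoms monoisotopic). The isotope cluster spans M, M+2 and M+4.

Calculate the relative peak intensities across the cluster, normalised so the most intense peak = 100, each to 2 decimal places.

Iridium pattern (n=1): 0.3730 : 0.6270
Element Mf pattern (n=1): 0.3038 : 0.6962
Convolve the two distributions (both contribute in 2-u steps):
  M: 0.3730×0.3038 = 0.113317
  M+2: 0.3730×0.6962 + 0.6270×0.3038 = 0.450165
  M+4: 0.6270×0.6962 = 0.436517
Scale to base peak (0.450165) = 100: 25.17 : 100.00 : 96.97

25.17 : 100.00 : 96.97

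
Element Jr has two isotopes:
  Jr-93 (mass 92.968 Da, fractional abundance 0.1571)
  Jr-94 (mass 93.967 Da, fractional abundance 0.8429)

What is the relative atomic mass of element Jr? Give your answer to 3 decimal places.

Average mass = Σ (abundance × isotope mass) = 0.1571 × 92.968 + 0.8429 × 93.967
= 14.6053 + 79.2048 = 93.8101 Da

93.810 Da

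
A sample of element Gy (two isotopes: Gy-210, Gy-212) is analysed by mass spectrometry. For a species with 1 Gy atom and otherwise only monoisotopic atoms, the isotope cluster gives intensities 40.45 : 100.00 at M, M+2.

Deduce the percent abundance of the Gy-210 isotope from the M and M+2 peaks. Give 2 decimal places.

28.80%

If p is the fraction of Gy that is Gy-210, then I(M+2)/I(M) = [C(1,1)·p^0·(1−p)] / p^1 = 1·(1−p)/p = 100.00/40.45 = 2.4722
(1−p)/p = 2.4722/1 = 2.4722  ⇒  p = 1/(1 + 2.4722) = 0.2880
Gy-210: 28.80%, Gy-212: 71.20%.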